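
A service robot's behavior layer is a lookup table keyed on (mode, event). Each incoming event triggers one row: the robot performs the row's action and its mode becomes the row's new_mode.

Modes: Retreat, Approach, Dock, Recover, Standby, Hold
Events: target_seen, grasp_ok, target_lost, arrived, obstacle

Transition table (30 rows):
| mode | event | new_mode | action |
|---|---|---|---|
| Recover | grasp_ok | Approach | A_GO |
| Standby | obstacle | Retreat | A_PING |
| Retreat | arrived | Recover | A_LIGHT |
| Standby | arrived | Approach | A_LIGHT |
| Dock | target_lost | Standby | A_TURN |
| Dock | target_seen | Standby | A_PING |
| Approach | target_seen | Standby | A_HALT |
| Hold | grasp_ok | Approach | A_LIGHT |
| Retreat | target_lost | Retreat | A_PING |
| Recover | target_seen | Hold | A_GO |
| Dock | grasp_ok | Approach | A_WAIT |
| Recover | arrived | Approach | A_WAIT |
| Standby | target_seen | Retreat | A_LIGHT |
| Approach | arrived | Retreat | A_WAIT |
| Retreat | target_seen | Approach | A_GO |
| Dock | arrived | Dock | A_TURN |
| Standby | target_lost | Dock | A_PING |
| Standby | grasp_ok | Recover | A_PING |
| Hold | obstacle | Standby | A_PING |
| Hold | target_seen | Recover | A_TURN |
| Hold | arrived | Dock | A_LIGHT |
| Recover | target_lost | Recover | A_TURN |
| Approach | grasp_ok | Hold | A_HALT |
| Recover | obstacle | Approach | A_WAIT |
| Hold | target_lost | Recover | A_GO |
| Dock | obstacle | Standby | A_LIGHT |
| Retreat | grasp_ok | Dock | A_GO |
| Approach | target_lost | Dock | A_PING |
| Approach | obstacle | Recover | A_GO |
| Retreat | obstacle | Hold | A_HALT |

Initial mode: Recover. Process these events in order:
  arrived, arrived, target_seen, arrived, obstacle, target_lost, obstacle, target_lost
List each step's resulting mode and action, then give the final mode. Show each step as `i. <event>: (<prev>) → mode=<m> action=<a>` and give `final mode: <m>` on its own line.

final mode: Dock

1. arrived: (Recover) → mode=Approach action=A_WAIT
2. arrived: (Approach) → mode=Retreat action=A_WAIT
3. target_seen: (Retreat) → mode=Approach action=A_GO
4. arrived: (Approach) → mode=Retreat action=A_WAIT
5. obstacle: (Retreat) → mode=Hold action=A_HALT
6. target_lost: (Hold) → mode=Recover action=A_GO
7. obstacle: (Recover) → mode=Approach action=A_WAIT
8. target_lost: (Approach) → mode=Dock action=A_PING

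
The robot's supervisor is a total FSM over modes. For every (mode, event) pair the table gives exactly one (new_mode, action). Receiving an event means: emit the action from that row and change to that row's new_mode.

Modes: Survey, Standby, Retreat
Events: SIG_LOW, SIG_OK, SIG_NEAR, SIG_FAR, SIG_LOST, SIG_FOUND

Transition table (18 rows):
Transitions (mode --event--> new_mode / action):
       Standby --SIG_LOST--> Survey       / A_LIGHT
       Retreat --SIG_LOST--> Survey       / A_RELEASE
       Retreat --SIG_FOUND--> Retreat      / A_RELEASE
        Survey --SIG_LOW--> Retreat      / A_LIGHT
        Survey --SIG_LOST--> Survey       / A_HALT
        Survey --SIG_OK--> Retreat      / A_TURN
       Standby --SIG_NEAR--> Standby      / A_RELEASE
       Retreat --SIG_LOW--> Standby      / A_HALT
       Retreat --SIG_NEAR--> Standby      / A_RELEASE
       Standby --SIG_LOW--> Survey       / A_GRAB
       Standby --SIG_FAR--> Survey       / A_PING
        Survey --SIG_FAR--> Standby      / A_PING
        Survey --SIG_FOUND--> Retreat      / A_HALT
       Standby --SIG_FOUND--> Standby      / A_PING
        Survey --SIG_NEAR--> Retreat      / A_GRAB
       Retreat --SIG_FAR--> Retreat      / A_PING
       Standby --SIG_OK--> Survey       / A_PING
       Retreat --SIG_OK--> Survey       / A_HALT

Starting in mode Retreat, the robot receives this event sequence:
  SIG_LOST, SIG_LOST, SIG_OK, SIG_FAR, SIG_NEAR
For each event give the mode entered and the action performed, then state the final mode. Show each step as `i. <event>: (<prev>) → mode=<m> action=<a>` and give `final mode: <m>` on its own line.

final mode: Standby

1. SIG_LOST: (Retreat) → mode=Survey action=A_RELEASE
2. SIG_LOST: (Survey) → mode=Survey action=A_HALT
3. SIG_OK: (Survey) → mode=Retreat action=A_TURN
4. SIG_FAR: (Retreat) → mode=Retreat action=A_PING
5. SIG_NEAR: (Retreat) → mode=Standby action=A_RELEASE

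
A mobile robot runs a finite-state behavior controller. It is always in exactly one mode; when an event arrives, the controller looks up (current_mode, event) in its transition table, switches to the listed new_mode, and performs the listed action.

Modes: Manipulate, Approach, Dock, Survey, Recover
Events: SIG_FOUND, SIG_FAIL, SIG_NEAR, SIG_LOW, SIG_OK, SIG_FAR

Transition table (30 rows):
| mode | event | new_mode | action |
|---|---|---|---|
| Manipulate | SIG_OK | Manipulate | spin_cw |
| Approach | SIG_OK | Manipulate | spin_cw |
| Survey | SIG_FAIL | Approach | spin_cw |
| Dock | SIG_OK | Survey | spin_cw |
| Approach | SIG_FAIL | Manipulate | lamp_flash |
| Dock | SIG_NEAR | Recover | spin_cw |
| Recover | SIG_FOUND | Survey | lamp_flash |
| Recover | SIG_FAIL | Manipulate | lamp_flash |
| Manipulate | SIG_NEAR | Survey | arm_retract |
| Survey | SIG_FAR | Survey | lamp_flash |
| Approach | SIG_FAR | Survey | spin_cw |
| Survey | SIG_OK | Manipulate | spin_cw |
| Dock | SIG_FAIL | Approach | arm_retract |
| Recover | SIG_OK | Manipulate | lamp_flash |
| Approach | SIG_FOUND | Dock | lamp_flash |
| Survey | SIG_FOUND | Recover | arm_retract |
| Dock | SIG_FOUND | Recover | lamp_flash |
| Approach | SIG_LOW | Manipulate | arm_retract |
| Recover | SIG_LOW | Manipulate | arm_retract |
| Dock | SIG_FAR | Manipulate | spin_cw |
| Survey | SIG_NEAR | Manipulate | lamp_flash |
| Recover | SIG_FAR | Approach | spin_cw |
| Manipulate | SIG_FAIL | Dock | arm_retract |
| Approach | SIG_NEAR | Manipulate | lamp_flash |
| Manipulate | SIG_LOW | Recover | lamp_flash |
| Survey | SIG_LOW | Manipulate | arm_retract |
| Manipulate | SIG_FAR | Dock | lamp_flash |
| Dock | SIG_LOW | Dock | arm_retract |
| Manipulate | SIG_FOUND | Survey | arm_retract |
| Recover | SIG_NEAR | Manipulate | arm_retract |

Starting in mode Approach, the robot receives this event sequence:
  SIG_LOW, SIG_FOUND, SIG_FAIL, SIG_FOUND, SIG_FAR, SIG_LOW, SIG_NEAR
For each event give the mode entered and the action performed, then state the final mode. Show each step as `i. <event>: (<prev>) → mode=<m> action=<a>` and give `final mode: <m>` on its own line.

1. SIG_LOW: (Approach) → mode=Manipulate action=arm_retract
2. SIG_FOUND: (Manipulate) → mode=Survey action=arm_retract
3. SIG_FAIL: (Survey) → mode=Approach action=spin_cw
4. SIG_FOUND: (Approach) → mode=Dock action=lamp_flash
5. SIG_FAR: (Dock) → mode=Manipulate action=spin_cw
6. SIG_LOW: (Manipulate) → mode=Recover action=lamp_flash
7. SIG_NEAR: (Recover) → mode=Manipulate action=arm_retract

final mode: Manipulate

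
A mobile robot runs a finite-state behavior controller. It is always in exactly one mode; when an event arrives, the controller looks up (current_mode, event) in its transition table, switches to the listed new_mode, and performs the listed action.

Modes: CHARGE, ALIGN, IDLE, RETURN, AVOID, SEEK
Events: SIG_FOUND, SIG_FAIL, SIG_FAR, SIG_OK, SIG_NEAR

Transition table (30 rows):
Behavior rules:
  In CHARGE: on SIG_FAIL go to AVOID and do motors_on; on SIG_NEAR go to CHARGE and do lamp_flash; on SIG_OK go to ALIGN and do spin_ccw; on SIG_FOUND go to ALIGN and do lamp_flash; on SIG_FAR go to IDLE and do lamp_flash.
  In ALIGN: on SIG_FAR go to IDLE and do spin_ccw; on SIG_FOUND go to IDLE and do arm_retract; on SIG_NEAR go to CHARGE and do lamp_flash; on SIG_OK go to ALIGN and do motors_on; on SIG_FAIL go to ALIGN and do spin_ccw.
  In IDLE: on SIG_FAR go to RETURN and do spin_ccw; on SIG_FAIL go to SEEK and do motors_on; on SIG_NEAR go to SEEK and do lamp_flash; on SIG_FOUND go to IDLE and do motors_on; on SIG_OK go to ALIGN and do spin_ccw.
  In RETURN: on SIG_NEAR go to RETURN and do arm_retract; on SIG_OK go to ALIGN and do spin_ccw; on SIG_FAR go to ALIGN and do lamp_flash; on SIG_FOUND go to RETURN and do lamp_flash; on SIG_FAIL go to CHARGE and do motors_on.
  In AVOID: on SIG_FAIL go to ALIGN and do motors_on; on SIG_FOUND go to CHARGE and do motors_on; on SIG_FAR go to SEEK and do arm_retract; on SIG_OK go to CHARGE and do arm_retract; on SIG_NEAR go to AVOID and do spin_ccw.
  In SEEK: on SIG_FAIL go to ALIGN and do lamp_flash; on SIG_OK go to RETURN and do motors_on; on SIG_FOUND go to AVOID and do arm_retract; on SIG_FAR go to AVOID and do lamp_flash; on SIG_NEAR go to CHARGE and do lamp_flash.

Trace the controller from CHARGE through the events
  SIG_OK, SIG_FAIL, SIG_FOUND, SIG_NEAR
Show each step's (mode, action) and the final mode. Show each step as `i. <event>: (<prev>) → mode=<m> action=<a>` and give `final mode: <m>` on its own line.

final mode: SEEK

1. SIG_OK: (CHARGE) → mode=ALIGN action=spin_ccw
2. SIG_FAIL: (ALIGN) → mode=ALIGN action=spin_ccw
3. SIG_FOUND: (ALIGN) → mode=IDLE action=arm_retract
4. SIG_NEAR: (IDLE) → mode=SEEK action=lamp_flash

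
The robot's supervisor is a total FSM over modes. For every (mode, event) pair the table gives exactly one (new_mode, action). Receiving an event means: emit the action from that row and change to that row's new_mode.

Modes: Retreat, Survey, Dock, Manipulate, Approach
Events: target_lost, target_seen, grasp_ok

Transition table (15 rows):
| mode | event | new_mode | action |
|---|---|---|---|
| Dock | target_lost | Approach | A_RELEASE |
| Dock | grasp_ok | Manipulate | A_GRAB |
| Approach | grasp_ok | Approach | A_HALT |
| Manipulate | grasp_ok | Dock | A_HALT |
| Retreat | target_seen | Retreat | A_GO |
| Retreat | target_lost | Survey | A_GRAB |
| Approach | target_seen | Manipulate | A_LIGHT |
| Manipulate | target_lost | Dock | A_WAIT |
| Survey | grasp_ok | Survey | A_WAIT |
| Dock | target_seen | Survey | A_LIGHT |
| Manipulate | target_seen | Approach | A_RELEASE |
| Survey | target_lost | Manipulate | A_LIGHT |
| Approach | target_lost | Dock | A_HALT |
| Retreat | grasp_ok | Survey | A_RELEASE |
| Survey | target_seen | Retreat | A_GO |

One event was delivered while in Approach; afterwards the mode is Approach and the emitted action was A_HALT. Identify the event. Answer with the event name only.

try target_lost: (Approach, target_lost) → (Dock, A_HALT)
try target_seen: (Approach, target_seen) → (Manipulate, A_LIGHT)
try grasp_ok: (Approach, grasp_ok) → (Approach, A_HALT)  ← matches

grasp_ok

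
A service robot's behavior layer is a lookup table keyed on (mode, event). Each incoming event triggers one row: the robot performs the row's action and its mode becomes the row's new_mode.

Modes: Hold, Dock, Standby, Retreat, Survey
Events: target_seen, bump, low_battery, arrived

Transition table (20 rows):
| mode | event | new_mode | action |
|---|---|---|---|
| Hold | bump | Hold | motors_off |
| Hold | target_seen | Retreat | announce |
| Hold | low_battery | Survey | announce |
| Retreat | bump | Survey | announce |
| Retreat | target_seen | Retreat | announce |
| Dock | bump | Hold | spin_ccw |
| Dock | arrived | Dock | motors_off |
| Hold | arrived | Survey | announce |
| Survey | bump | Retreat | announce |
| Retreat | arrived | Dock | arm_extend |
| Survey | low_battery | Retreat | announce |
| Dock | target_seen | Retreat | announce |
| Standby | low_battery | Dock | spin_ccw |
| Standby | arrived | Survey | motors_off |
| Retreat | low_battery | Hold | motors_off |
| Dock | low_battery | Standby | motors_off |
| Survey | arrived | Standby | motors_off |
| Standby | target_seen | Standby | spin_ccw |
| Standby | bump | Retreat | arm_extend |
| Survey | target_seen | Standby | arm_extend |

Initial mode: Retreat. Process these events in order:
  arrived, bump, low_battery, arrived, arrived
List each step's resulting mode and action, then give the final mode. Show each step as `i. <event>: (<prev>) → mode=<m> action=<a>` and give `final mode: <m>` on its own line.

1. arrived: (Retreat) → mode=Dock action=arm_extend
2. bump: (Dock) → mode=Hold action=spin_ccw
3. low_battery: (Hold) → mode=Survey action=announce
4. arrived: (Survey) → mode=Standby action=motors_off
5. arrived: (Standby) → mode=Survey action=motors_off

final mode: Survey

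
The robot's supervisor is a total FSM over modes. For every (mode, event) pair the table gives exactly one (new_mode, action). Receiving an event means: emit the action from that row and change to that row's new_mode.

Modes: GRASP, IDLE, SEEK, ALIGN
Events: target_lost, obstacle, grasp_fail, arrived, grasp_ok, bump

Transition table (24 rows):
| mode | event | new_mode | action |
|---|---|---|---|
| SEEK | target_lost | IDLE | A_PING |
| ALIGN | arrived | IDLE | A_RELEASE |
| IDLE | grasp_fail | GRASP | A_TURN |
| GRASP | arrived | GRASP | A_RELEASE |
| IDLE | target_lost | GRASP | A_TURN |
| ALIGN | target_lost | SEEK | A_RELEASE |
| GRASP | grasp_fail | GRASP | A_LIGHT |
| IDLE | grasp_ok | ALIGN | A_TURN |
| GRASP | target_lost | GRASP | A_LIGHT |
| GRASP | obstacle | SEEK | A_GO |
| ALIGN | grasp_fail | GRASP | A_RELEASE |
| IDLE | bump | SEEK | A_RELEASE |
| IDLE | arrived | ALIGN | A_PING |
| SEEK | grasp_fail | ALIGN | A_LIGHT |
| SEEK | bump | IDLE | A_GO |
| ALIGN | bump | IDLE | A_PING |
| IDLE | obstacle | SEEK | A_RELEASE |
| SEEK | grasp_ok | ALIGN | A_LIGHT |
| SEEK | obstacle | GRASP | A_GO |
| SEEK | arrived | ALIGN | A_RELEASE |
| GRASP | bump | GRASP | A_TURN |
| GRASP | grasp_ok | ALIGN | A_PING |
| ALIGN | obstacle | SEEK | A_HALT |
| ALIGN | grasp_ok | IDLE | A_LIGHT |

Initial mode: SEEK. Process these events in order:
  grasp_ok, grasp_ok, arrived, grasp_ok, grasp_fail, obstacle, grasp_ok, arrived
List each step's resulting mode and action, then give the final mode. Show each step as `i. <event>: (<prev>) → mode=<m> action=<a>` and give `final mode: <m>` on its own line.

final mode: IDLE

1. grasp_ok: (SEEK) → mode=ALIGN action=A_LIGHT
2. grasp_ok: (ALIGN) → mode=IDLE action=A_LIGHT
3. arrived: (IDLE) → mode=ALIGN action=A_PING
4. grasp_ok: (ALIGN) → mode=IDLE action=A_LIGHT
5. grasp_fail: (IDLE) → mode=GRASP action=A_TURN
6. obstacle: (GRASP) → mode=SEEK action=A_GO
7. grasp_ok: (SEEK) → mode=ALIGN action=A_LIGHT
8. arrived: (ALIGN) → mode=IDLE action=A_RELEASE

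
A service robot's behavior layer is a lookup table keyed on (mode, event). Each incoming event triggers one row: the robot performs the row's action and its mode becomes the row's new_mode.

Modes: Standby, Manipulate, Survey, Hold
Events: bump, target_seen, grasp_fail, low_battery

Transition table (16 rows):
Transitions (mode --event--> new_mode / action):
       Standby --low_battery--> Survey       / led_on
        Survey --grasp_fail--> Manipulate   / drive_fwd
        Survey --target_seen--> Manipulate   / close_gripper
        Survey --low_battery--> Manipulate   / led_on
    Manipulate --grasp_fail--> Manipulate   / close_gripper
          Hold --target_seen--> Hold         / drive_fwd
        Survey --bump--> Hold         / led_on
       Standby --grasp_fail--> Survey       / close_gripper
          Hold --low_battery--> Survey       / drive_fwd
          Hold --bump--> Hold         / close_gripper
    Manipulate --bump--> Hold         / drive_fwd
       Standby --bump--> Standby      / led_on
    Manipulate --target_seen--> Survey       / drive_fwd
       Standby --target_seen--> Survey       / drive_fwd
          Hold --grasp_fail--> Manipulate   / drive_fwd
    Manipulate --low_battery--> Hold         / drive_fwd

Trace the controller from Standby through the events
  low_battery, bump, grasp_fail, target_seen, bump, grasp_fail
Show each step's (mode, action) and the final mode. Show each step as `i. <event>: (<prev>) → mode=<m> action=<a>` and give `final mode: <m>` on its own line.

1. low_battery: (Standby) → mode=Survey action=led_on
2. bump: (Survey) → mode=Hold action=led_on
3. grasp_fail: (Hold) → mode=Manipulate action=drive_fwd
4. target_seen: (Manipulate) → mode=Survey action=drive_fwd
5. bump: (Survey) → mode=Hold action=led_on
6. grasp_fail: (Hold) → mode=Manipulate action=drive_fwd

final mode: Manipulate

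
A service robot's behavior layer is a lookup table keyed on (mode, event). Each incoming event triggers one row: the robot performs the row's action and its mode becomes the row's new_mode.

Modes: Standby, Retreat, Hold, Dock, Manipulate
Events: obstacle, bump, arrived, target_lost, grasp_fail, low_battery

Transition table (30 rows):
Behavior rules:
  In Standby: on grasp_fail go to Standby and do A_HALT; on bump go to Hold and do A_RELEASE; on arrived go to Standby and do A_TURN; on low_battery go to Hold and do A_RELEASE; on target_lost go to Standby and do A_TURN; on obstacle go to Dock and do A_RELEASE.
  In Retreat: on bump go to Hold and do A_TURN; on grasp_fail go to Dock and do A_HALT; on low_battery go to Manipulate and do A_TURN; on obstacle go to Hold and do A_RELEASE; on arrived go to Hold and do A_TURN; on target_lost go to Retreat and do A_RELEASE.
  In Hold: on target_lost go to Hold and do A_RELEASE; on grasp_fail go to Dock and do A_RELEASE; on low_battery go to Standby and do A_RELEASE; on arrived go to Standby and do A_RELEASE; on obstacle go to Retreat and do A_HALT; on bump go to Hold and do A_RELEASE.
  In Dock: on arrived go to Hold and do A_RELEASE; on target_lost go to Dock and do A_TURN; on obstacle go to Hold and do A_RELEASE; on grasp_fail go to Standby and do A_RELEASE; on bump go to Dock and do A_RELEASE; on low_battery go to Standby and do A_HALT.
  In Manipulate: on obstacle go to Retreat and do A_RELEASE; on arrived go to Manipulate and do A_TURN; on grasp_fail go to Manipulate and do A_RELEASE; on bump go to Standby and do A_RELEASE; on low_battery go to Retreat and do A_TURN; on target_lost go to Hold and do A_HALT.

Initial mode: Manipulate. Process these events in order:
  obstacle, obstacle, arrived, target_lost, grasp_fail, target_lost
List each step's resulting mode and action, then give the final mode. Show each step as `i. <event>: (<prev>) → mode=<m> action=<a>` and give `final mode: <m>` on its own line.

final mode: Standby

1. obstacle: (Manipulate) → mode=Retreat action=A_RELEASE
2. obstacle: (Retreat) → mode=Hold action=A_RELEASE
3. arrived: (Hold) → mode=Standby action=A_RELEASE
4. target_lost: (Standby) → mode=Standby action=A_TURN
5. grasp_fail: (Standby) → mode=Standby action=A_HALT
6. target_lost: (Standby) → mode=Standby action=A_TURN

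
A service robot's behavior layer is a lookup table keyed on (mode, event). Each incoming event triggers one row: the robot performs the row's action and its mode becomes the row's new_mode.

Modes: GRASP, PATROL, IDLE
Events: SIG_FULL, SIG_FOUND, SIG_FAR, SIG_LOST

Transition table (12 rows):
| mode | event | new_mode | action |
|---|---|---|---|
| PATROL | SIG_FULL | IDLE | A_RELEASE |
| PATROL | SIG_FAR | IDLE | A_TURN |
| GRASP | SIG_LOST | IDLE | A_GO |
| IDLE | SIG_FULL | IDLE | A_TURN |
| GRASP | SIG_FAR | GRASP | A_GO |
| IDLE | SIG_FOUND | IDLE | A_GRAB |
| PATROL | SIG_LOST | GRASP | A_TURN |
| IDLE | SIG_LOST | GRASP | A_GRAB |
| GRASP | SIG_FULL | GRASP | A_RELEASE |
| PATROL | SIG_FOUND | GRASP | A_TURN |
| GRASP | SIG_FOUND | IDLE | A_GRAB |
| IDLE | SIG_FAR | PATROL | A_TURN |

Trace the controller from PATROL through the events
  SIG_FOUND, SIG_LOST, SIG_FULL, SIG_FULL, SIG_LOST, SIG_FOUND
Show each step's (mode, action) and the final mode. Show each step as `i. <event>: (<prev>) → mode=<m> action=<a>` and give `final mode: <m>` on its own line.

1. SIG_FOUND: (PATROL) → mode=GRASP action=A_TURN
2. SIG_LOST: (GRASP) → mode=IDLE action=A_GO
3. SIG_FULL: (IDLE) → mode=IDLE action=A_TURN
4. SIG_FULL: (IDLE) → mode=IDLE action=A_TURN
5. SIG_LOST: (IDLE) → mode=GRASP action=A_GRAB
6. SIG_FOUND: (GRASP) → mode=IDLE action=A_GRAB

final mode: IDLE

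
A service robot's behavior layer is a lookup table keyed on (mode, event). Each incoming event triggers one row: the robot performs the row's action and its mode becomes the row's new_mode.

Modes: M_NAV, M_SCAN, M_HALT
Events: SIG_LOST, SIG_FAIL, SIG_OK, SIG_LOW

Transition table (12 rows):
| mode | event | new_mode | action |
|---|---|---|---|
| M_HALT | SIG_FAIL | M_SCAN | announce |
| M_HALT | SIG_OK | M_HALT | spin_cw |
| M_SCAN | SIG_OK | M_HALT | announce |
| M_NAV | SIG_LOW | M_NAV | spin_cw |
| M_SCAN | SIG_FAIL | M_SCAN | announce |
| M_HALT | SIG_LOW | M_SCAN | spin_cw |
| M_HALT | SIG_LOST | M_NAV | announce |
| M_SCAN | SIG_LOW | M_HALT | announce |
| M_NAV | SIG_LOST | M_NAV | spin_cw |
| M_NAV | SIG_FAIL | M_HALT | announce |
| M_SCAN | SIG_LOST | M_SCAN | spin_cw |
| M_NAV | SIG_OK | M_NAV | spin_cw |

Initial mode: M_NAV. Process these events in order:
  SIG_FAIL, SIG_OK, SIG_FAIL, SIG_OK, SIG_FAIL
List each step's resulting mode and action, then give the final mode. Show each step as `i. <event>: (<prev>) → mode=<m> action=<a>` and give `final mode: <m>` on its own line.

final mode: M_SCAN

1. SIG_FAIL: (M_NAV) → mode=M_HALT action=announce
2. SIG_OK: (M_HALT) → mode=M_HALT action=spin_cw
3. SIG_FAIL: (M_HALT) → mode=M_SCAN action=announce
4. SIG_OK: (M_SCAN) → mode=M_HALT action=announce
5. SIG_FAIL: (M_HALT) → mode=M_SCAN action=announce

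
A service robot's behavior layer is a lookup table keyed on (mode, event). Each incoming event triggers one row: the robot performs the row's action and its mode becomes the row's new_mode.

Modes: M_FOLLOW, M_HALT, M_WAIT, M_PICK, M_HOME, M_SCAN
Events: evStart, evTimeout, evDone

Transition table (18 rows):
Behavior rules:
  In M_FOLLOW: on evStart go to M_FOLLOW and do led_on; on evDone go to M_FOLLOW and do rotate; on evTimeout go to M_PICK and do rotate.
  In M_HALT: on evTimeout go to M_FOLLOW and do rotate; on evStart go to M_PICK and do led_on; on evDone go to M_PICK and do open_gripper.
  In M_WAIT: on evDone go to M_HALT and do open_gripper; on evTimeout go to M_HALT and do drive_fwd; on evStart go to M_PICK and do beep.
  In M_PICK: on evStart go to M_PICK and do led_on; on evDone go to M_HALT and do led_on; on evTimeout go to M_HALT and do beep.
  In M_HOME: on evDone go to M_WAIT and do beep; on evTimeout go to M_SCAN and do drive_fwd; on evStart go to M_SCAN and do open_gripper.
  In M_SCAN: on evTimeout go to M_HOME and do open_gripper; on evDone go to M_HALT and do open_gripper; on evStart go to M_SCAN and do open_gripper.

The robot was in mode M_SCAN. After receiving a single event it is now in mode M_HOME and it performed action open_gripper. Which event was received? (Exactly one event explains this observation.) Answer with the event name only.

evTimeout

try evStart: (M_SCAN, evStart) → (M_SCAN, open_gripper)
try evTimeout: (M_SCAN, evTimeout) → (M_HOME, open_gripper)  ← matches
try evDone: (M_SCAN, evDone) → (M_HALT, open_gripper)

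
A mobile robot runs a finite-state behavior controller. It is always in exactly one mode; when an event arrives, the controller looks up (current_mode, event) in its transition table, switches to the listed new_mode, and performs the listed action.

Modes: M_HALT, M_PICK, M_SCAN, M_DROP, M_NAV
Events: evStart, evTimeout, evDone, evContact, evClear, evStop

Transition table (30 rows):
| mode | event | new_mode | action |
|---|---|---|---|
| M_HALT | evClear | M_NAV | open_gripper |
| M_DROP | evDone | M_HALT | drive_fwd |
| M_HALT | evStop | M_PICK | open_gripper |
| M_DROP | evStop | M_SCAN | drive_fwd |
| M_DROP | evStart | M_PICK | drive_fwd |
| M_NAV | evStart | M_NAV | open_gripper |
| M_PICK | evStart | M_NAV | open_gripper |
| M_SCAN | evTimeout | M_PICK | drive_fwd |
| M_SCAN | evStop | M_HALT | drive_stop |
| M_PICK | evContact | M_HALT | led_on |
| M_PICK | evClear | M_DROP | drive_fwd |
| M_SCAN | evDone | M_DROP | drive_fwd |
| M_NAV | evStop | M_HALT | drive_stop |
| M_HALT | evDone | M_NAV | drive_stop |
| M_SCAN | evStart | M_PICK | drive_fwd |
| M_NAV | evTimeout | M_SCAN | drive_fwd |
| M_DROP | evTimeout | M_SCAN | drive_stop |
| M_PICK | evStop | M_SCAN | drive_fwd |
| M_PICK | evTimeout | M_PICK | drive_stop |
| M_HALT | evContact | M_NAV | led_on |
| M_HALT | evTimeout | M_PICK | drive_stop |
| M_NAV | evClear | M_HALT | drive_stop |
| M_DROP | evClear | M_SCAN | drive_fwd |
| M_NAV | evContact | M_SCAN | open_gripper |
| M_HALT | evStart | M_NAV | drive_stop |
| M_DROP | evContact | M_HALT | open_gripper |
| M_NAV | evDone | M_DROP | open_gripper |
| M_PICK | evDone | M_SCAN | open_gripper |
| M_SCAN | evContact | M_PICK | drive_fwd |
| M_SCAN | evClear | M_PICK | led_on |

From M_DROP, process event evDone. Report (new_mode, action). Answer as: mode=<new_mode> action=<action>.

mode=M_HALT action=drive_fwd

current mode = M_DROP; filter table to that mode:
  (M_DROP, evDone) → (M_HALT, drive_fwd)  ← event matches
  (M_DROP, evStop) → (M_SCAN, drive_fwd)
  (M_DROP, evStart) → (M_PICK, drive_fwd)
  (M_DROP, evTimeout) → (M_SCAN, drive_stop)
  (M_DROP, evClear) → (M_SCAN, drive_fwd)
  (M_DROP, evContact) → (M_HALT, open_gripper)
event = evDone selects (M_HALT, drive_fwd)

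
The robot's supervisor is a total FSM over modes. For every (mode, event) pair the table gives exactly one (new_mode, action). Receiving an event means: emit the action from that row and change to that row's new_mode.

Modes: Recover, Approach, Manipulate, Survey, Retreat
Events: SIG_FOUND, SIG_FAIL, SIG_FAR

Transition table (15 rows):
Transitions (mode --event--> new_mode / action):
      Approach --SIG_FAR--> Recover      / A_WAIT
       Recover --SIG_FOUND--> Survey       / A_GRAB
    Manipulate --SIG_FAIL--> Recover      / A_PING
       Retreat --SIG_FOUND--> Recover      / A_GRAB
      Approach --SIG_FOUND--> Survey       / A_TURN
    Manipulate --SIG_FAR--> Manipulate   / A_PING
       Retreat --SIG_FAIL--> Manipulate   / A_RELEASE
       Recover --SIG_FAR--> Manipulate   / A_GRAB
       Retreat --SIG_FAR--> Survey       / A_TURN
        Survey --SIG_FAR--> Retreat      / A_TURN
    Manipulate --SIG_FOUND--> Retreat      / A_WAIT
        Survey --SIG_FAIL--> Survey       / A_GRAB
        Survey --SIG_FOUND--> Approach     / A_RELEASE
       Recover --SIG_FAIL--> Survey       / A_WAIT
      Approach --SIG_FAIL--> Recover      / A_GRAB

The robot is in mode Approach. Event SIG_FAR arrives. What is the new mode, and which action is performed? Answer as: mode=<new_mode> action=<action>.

mode=Recover action=A_WAIT

current mode = Approach; filter table to that mode:
  (Approach, SIG_FAR) → (Recover, A_WAIT)  ← event matches
  (Approach, SIG_FOUND) → (Survey, A_TURN)
  (Approach, SIG_FAIL) → (Recover, A_GRAB)
event = SIG_FAR selects (Recover, A_WAIT)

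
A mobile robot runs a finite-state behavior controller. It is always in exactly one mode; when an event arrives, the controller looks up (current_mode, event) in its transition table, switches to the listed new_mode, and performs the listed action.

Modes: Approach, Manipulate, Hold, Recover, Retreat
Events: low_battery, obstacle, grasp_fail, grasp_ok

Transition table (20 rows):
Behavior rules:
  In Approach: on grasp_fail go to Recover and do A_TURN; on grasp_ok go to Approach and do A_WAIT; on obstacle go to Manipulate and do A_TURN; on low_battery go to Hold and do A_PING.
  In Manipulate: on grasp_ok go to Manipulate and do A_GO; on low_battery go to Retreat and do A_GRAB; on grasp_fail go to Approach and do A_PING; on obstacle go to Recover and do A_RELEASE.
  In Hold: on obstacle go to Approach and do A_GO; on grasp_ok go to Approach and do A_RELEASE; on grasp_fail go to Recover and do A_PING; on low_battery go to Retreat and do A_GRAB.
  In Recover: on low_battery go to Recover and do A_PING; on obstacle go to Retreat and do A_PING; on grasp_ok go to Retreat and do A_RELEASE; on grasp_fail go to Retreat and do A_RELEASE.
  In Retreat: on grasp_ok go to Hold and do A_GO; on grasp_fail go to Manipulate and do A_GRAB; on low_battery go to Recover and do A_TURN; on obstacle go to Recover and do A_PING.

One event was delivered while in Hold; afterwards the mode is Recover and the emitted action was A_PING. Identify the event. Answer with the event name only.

try low_battery: (Hold, low_battery) → (Retreat, A_GRAB)
try obstacle: (Hold, obstacle) → (Approach, A_GO)
try grasp_fail: (Hold, grasp_fail) → (Recover, A_PING)  ← matches
try grasp_ok: (Hold, grasp_ok) → (Approach, A_RELEASE)

grasp_fail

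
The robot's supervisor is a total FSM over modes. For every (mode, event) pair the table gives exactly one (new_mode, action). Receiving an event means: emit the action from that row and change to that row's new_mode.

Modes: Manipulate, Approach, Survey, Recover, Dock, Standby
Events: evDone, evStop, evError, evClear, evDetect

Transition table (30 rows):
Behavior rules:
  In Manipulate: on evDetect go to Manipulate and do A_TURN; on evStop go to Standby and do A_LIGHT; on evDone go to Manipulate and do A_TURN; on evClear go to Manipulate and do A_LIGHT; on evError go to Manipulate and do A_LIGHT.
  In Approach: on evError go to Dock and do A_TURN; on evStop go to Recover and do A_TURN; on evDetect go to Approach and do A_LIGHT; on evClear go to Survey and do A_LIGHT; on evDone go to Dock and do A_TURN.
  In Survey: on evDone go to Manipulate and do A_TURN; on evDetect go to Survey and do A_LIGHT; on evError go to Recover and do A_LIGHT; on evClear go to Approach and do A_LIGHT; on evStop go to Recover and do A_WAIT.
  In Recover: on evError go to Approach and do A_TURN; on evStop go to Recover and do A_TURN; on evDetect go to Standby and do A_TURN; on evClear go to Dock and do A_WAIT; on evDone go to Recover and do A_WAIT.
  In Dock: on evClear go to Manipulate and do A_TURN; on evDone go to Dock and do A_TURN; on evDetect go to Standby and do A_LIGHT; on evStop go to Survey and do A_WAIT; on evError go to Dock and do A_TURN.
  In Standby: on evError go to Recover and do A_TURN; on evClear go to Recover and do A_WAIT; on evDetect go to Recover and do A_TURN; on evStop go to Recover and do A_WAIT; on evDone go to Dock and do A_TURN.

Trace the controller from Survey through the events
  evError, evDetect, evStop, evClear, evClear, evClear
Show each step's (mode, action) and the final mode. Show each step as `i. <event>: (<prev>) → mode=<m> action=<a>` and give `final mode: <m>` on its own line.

final mode: Manipulate

1. evError: (Survey) → mode=Recover action=A_LIGHT
2. evDetect: (Recover) → mode=Standby action=A_TURN
3. evStop: (Standby) → mode=Recover action=A_WAIT
4. evClear: (Recover) → mode=Dock action=A_WAIT
5. evClear: (Dock) → mode=Manipulate action=A_TURN
6. evClear: (Manipulate) → mode=Manipulate action=A_LIGHT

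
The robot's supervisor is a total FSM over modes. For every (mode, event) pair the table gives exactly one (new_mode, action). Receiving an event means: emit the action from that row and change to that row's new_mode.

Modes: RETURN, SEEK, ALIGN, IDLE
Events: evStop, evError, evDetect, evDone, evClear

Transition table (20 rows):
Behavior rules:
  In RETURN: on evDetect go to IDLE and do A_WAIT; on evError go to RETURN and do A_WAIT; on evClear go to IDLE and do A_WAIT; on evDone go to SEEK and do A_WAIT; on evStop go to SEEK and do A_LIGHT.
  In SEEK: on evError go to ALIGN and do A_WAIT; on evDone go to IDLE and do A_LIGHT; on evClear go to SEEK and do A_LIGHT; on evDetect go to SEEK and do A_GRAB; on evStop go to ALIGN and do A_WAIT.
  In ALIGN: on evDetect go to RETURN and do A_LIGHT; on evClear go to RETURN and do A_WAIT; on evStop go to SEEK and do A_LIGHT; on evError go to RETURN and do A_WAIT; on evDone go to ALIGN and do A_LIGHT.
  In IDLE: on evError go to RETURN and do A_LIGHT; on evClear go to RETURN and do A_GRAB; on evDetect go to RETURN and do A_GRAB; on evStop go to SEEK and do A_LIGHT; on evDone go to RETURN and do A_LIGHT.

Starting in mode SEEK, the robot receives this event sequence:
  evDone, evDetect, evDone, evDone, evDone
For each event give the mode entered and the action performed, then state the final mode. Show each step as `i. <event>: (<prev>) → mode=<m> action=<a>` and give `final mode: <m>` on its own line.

final mode: RETURN

1. evDone: (SEEK) → mode=IDLE action=A_LIGHT
2. evDetect: (IDLE) → mode=RETURN action=A_GRAB
3. evDone: (RETURN) → mode=SEEK action=A_WAIT
4. evDone: (SEEK) → mode=IDLE action=A_LIGHT
5. evDone: (IDLE) → mode=RETURN action=A_LIGHT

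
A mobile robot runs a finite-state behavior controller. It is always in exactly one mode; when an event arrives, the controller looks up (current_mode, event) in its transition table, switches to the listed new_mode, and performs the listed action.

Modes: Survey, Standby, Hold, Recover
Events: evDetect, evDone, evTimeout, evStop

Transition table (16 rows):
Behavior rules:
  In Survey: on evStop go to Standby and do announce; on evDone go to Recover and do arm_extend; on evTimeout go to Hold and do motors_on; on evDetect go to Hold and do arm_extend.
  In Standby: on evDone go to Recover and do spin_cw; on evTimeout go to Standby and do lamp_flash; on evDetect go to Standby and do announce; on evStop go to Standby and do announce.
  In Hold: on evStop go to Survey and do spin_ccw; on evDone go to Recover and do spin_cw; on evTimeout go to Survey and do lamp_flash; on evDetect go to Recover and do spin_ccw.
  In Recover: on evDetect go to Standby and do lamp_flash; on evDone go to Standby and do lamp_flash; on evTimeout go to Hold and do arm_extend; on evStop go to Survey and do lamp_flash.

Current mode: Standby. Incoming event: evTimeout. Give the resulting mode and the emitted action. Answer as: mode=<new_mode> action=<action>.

mode=Standby action=lamp_flash

current mode = Standby; filter table to that mode:
  (Standby, evDone) → (Recover, spin_cw)
  (Standby, evTimeout) → (Standby, lamp_flash)  ← event matches
  (Standby, evDetect) → (Standby, announce)
  (Standby, evStop) → (Standby, announce)
event = evTimeout selects (Standby, lamp_flash)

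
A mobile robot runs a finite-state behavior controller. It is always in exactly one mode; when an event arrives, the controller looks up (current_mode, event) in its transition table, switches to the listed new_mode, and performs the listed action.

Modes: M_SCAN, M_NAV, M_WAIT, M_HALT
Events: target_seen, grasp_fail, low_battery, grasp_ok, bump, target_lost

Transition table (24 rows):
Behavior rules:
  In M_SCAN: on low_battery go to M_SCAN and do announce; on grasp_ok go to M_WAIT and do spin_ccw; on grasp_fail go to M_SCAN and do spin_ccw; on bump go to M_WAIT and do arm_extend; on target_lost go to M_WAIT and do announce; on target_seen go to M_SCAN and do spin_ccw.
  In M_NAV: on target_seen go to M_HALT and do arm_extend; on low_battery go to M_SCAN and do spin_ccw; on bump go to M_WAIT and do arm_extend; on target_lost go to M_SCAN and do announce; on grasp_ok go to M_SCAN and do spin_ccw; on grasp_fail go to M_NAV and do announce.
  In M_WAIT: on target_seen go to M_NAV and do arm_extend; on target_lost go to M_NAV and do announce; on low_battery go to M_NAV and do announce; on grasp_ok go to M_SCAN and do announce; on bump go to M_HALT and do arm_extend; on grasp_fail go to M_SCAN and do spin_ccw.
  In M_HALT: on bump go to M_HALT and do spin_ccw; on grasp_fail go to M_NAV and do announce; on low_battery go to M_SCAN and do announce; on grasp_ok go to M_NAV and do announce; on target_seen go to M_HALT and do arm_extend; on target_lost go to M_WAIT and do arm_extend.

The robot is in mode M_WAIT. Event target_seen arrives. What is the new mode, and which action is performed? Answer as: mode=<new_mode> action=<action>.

current mode = M_WAIT; filter table to that mode:
  (M_WAIT, target_seen) → (M_NAV, arm_extend)  ← event matches
  (M_WAIT, target_lost) → (M_NAV, announce)
  (M_WAIT, low_battery) → (M_NAV, announce)
  (M_WAIT, grasp_ok) → (M_SCAN, announce)
  (M_WAIT, bump) → (M_HALT, arm_extend)
  (M_WAIT, grasp_fail) → (M_SCAN, spin_ccw)
event = target_seen selects (M_NAV, arm_extend)

mode=M_NAV action=arm_extend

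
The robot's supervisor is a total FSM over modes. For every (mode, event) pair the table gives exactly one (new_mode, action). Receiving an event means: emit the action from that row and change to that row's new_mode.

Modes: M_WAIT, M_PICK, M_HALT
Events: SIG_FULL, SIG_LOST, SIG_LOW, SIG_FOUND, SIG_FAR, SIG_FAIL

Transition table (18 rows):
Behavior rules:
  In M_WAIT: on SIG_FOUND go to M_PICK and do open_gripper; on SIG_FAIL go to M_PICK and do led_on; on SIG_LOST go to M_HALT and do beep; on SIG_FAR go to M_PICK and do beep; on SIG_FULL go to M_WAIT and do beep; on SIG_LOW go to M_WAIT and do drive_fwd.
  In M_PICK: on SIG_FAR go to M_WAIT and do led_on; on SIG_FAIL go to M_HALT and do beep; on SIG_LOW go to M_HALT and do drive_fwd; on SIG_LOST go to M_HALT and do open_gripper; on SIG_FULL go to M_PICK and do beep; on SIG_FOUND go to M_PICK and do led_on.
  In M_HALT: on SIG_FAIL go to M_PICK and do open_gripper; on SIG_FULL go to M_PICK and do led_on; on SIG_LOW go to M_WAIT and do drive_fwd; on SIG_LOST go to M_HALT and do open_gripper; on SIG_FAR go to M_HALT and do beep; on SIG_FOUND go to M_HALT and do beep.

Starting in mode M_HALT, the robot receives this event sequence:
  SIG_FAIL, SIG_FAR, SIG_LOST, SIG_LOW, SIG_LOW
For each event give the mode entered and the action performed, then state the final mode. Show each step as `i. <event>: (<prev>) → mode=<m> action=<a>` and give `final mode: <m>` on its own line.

final mode: M_WAIT

1. SIG_FAIL: (M_HALT) → mode=M_PICK action=open_gripper
2. SIG_FAR: (M_PICK) → mode=M_WAIT action=led_on
3. SIG_LOST: (M_WAIT) → mode=M_HALT action=beep
4. SIG_LOW: (M_HALT) → mode=M_WAIT action=drive_fwd
5. SIG_LOW: (M_WAIT) → mode=M_WAIT action=drive_fwd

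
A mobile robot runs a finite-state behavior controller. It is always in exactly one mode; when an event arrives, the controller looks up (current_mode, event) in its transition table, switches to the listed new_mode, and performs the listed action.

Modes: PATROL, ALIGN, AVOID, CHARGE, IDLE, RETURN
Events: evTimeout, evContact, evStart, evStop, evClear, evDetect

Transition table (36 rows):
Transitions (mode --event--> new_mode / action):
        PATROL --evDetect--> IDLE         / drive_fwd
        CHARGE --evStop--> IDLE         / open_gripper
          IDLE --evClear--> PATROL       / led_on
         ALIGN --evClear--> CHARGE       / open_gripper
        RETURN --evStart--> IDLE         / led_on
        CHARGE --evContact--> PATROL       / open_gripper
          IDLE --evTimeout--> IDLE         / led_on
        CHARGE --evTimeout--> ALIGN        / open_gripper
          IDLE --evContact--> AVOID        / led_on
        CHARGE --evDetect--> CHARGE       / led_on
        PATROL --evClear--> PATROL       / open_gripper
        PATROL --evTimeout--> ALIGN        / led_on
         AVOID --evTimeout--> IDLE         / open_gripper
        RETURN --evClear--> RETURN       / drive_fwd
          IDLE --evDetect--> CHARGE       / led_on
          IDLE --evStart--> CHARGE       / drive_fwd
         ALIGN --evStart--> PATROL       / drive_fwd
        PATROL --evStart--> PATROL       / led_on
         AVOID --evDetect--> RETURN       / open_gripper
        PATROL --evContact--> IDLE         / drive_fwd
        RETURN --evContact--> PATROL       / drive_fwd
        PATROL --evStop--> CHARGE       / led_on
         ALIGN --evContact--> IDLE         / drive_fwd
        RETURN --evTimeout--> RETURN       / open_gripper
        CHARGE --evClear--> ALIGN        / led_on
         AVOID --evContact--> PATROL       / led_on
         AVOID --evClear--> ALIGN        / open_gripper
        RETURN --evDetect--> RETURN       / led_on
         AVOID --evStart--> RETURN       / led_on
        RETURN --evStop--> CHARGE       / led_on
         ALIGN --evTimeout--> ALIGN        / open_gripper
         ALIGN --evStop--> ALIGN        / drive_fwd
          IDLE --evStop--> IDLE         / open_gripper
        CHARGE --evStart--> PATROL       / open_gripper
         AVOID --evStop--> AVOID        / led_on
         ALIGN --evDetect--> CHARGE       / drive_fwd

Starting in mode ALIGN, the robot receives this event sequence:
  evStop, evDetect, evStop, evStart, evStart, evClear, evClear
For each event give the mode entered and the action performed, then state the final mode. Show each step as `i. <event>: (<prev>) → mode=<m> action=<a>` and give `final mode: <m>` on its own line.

1. evStop: (ALIGN) → mode=ALIGN action=drive_fwd
2. evDetect: (ALIGN) → mode=CHARGE action=drive_fwd
3. evStop: (CHARGE) → mode=IDLE action=open_gripper
4. evStart: (IDLE) → mode=CHARGE action=drive_fwd
5. evStart: (CHARGE) → mode=PATROL action=open_gripper
6. evClear: (PATROL) → mode=PATROL action=open_gripper
7. evClear: (PATROL) → mode=PATROL action=open_gripper

final mode: PATROL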